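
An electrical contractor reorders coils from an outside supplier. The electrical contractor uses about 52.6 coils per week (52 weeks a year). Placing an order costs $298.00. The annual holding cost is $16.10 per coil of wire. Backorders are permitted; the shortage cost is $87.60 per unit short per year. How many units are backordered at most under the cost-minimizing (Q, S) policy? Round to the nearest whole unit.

Annual demand D = 52.6 × 52 = 2,735.2.
With planned backorders, Q* = √(2DS/H) · √((H+B)/B).
√(2DS/H) = √(2 × 2,735.2 × 298 / 16.1) = 318.203.
√((H+B)/B) = √((16.1+87.6)/87.6) = 1.0880.
Q* ≈ 346.212.
S* = Q* · H/(H+B) = 346.212 × 16.1/103.7 ≈ 53.751.

S* ≈ 54 coils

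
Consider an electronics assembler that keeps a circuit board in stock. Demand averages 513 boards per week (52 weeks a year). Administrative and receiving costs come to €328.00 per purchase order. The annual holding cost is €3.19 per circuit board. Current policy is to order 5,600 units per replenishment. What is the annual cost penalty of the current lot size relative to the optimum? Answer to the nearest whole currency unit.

Extra cost ≈ €3,023 per year

Annual demand D = 513 × 52 = 26,676.
EOQ = √(2DS/H) = √(2 × 26,676 × 328 / 3.19) ≈ 2342.16.
Cost at Q* = (D/Q*)S + (Q*/2)H = √(2DSH) ≈ €7,471.50.
Cost at Q = 5,600: (26,676/5,600)×328 + (5,600/2)×3.19 = €1,562.45 + €8,932.00 = €10,494.45.
Excess = €10,494.45 − €7,471.50 = €3,022.95.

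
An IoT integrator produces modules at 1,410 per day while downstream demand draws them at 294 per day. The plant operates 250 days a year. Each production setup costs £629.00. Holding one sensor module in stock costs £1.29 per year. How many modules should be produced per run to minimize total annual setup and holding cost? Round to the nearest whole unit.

Q* ≈ 9,516 modules

Annual demand D = 294 × 250 = 73,500.
Production build-up factor (1 − d/p) = 1 − 294/1,410 = 0.7915.
Q* = √(2DS / (H(1 − d/p))) = √(2 × 73,500 × 629 / (1.29 × 0.7915)).
= √(92,463,000 / 1.021) ≈ 9516.266.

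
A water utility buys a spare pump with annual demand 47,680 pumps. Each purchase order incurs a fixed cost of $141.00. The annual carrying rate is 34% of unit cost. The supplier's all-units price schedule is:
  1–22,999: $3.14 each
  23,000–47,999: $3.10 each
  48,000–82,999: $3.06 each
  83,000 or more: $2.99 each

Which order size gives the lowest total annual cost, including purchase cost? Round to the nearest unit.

Holding cost per unit per year at price C is H = 0.34·C.
Evaluate total cost at each tier's feasible EOQ or, if the EOQ is below the tier, at the tier's minimum quantity.
EOQ at $3.14 = 3548.9 (feasible in tier 1): TC = 47,680×$3.14 + (47,680/3548.9)×141 + (3548.9/2)×0.34×$3.14 = $153,503.96.
EOQ at $3.10 = 3571.7 < 23000, so use break Q=23000: TC = 47,680×$3.10 + (47,680/23000.0)×141 + (23000.0/2)×0.34×$3.10 = $160,221.30.
EOQ at $3.06 = 3594.9 < 48000, so use break Q=48000: TC = 47,680×$3.06 + (47,680/48000.0)×141 + (48000.0/2)×0.34×$3.06 = $171,010.46.
EOQ at $2.99 = 3636.8 < 83000, so use break Q=83000: TC = 47,680×$2.99 + (47,680/83000.0)×141 + (83000.0/2)×0.34×$2.99 = $184,833.10.
Lowest total cost is $153,503.96 at Q = 3548.9.

Q* ≈ 3,549 pumps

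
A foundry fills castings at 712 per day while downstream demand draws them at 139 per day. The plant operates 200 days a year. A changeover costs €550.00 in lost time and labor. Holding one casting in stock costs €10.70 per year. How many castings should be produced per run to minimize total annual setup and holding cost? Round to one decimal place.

Q* ≈ 1,884.5 castings

Annual demand D = 139 × 200 = 27,800.
Production build-up factor (1 − d/p) = 1 − 139/712 = 0.8048.
Q* = √(2DS / (H(1 − d/p))) = √(2 × 27,800 × 550 / (10.7 × 0.8048)).
= √(30,580,000 / 8.6111) ≈ 1884.471.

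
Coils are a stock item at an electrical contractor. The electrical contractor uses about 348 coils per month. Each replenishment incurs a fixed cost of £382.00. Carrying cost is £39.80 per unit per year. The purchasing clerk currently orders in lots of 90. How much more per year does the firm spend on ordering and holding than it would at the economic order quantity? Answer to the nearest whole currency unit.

Annual demand D = 348 × 12 = 4,176.
EOQ = √(2DS/H) = √(2 × 4,176 × 382 / 39.8) ≈ 283.13.
Cost at Q* = (D/Q*)S + (Q*/2)H = √(2DSH) ≈ £11,268.56.
Cost at Q = 90: (4,176/90)×382 + (90/2)×39.8 = £17,724.80 + £1,791.00 = £19,515.80.
Excess = £19,515.80 − £11,268.56 = £8,247.24.

Extra cost ≈ £8,247 per year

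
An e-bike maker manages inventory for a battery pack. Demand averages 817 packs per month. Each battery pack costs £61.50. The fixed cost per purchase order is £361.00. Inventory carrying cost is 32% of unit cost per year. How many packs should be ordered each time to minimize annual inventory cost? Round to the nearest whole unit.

Q* ≈ 600 packs

Annual demand D = 817 × 12 = 9,804.
Holding cost H = 0.32 × £61.50 = £19.6800 per unit per year.
EOQ = √(2DS / H) = √(2 × 9,804 × 361 / 19.68).
= √(7,078,488 / 19.68) = √359,679.2683 ≈ 599.733.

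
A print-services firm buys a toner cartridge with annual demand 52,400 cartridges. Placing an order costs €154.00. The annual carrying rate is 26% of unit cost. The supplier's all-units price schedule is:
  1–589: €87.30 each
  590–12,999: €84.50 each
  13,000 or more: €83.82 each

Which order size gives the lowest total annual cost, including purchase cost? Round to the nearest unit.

Holding cost per unit per year at price C is H = 0.26·C.
Evaluate total cost at each tier's feasible EOQ or, if the EOQ is below the tier, at the tier's minimum quantity.
Tier 1 (€87.30): EOQ = 843.2 exceeds tier's upper bound 589, so this tier is dominated.
EOQ at €84.50 = 857.1 (feasible in tier 2): TC = 52,400×€84.50 + (52,400/857.1)×154 + (857.1/2)×0.26×€84.50 = €4,446,630.25.
EOQ at €83.82 = 860.6 < 13000, so use break Q=13000: TC = 52,400×€83.82 + (52,400/13000.0)×154 + (13000.0/2)×0.26×€83.82 = €4,534,444.54.
Lowest total cost is €4,446,630.25 at Q = 857.1.

Q* ≈ 857 cartridges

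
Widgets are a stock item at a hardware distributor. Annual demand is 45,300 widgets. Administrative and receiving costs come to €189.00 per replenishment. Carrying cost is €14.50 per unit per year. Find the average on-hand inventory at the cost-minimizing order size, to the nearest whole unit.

EOQ = √(2DS/H) = √(2 × 45,300 × 189 / 14.5) ≈ 1086.70.
Average inventory = Q*/2 ≈ 1086.70 / 2 = 543.352.

Average inventory ≈ 543 widgets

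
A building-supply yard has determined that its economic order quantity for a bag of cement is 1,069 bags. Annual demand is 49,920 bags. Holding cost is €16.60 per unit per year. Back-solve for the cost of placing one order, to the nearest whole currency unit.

Invert the EOQ relation Q*² = 2DS/H.
From Q* = √(2DS/H): S = Q*²H / (2D) = 1,069² × 16.6 / (2 × 49,920) = 190.0023.

S ≈ €190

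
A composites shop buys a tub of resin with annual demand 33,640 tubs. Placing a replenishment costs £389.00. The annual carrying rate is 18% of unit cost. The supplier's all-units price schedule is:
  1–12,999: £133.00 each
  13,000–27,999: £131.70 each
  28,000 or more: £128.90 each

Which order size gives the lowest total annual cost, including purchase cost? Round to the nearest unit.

Holding cost per unit per year at price C is H = 0.18·C.
For each price level, check whether its EOQ is feasible; otherwise the best quantity at that price is the breakpoint.
EOQ at £133.00 = 1045.6 (feasible in tier 1): TC = 33,640×£133.00 + (33,640/1045.6)×389 + (1045.6/2)×0.18×£133.00 = £4,499,151.10.
EOQ at £131.70 = 1050.7 < 13000, so use break Q=13000: TC = 33,640×£131.70 + (33,640/13000.0)×389 + (13000.0/2)×0.18×£131.70 = £4,585,483.61.
EOQ at £128.90 = 1062.1 < 28000, so use break Q=28000: TC = 33,640×£128.90 + (33,640/28000.0)×389 + (28000.0/2)×0.18×£128.90 = £4,661,491.36.
Lowest total cost is £4,499,151.10 at Q = 1045.6.

Q* ≈ 1,046 tubs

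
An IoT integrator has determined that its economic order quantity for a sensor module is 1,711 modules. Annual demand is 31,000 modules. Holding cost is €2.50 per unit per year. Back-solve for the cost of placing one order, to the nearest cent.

The basic EOQ model gives Q* = √(2DS/H); rearrange for the unknown.
From Q* = √(2DS/H): S = Q*²H / (2D) = 1,711² × 2.5 / (2 × 31,000) = 118.0452.

S ≈ €118.05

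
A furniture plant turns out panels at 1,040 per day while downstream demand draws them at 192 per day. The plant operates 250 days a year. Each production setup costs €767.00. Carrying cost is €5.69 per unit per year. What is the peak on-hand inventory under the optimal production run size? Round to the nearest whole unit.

Annual demand D = 192 × 250 = 48,000.
Production build-up factor (1 − d/p) = 1 − 192/1,040 = 0.8154.
Q* = √(2DS / (H(1 − d/p))) = √(2 × 48,000 × 767 / (5.69 × 0.8154)).
= √(73,632,000 / 4.6395) ≈ 3983.785.
Maximum inventory = Q*(1 − d/p) = 3983.785 × 0.8154 ≈ 3248.317.

I_max ≈ 3,248 panels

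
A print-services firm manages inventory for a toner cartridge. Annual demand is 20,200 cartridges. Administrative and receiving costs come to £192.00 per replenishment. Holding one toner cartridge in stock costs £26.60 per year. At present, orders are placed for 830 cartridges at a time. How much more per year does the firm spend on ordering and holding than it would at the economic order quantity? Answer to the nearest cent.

Extra cost ≈ £1,347.55 per year

EOQ = √(2DS/H) = √(2 × 20,200 × 192 / 26.6) ≈ 540.01.
Cost at Q* = (D/Q*)S + (Q*/2)H = √(2DSH) ≈ £14,364.22.
Cost at Q = 830: (20,200/830)×192 + (830/2)×26.6 = £4,672.77 + £11,039.00 = £15,711.77.
Excess = £15,711.77 − £14,364.22 = £1,347.55.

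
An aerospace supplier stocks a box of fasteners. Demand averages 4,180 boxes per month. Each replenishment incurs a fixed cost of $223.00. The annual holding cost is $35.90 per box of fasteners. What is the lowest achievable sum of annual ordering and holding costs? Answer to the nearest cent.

Annual demand D = 4,180 × 12 = 50,160.
EOQ = √(2DS/H) = √(2 × 50,160 × 223 / 35.9) ≈ 789.40.
At the optimum the two cost components are equal, so total cost = 2·(Q*/2)H = Q*·H.
Minimum total = √(2DSH) = √(2 × 50,160 × 223 × 35.9) ≈ 28339.581.

TC* ≈ $28,339.58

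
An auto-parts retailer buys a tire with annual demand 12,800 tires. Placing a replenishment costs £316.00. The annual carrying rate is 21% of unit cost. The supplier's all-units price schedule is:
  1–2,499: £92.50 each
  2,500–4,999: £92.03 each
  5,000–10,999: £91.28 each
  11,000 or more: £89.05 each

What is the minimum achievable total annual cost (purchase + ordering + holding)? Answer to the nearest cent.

Holding cost per unit per year at price C is H = 0.21·C.
For each price level, check whether its EOQ is feasible; otherwise the best quantity at that price is the breakpoint.
EOQ at £92.50 = 645.3 (feasible in tier 1): TC = 12,800×£92.50 + (12,800/645.3)×316 + (645.3/2)×0.21×£92.50 = £1,196,535.57.
EOQ at £92.03 = 647.0 < 2500, so use break Q=2500: TC = 12,800×£92.03 + (12,800/2500.0)×316 + (2500.0/2)×0.21×£92.03 = £1,203,759.79.
EOQ at £91.28 = 649.6 < 5000, so use break Q=5000: TC = 12,800×£91.28 + (12,800/5000.0)×316 + (5000.0/2)×0.21×£91.28 = £1,217,114.96.
EOQ at £89.05 = 657.7 < 11000, so use break Q=11000: TC = 12,800×£89.05 + (12,800/11000.0)×316 + (11000.0/2)×0.21×£89.05 = £1,243,060.46.
Lowest total cost among the candidates is at Q = 645.3.

TC* ≈ £1,196,535.57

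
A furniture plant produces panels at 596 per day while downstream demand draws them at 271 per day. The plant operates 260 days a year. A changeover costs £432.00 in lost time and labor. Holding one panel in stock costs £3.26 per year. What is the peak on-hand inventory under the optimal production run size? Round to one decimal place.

I_max ≈ 3,191.1 panels

Annual demand D = 271 × 260 = 70,460.
Production build-up factor (1 − d/p) = 1 − 271/596 = 0.5453.
Q* = √(2DS / (H(1 − d/p))) = √(2 × 70,460 × 432 / (3.26 × 0.5453)).
= √(60,877,440 / 1.7777) ≈ 5851.953.
Maximum inventory = Q*(1 − d/p) = 5851.953 × 0.5453 ≈ 3191.082.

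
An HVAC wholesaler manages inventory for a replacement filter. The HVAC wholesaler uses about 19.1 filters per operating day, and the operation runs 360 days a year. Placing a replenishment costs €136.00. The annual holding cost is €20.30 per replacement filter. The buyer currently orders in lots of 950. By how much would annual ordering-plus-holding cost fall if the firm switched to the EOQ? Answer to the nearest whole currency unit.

Annual demand D = 19.1 × 360 = 6,876.
EOQ = √(2DS/H) = √(2 × 6,876 × 136 / 20.3) ≈ 303.53.
Cost at Q* = (D/Q*)S + (Q*/2)H = √(2DSH) ≈ €6,161.70.
Cost at Q = 950: (6,876/950)×136 + (950/2)×20.3 = €984.35 + €9,642.50 = €10,626.85.
Excess = €10,626.85 − €6,161.70 = €4,465.16.

Extra cost ≈ €4,465 per year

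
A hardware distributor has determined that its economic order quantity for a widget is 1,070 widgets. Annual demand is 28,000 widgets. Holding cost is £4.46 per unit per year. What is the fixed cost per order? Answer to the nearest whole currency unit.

S ≈ £91

The basic EOQ model gives Q* = √(2DS/H); rearrange for the unknown.
From Q* = √(2DS/H): S = Q*²H / (2D) = 1,070² × 4.46 / (2 × 28,000) = 91.1831.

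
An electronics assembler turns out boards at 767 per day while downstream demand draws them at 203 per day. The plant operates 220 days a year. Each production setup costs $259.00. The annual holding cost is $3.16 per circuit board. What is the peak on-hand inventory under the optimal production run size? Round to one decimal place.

I_max ≈ 2,320.2 boards

Annual demand D = 203 × 220 = 44,660.
Production build-up factor (1 − d/p) = 1 − 203/767 = 0.7353.
Q* = √(2DS / (H(1 − d/p))) = √(2 × 44,660 × 259 / (3.16 × 0.7353)).
= √(23,133,880 / 2.3237) ≈ 3155.287.
Maximum inventory = Q*(1 − d/p) = 3155.287 × 0.7353 ≈ 2320.185.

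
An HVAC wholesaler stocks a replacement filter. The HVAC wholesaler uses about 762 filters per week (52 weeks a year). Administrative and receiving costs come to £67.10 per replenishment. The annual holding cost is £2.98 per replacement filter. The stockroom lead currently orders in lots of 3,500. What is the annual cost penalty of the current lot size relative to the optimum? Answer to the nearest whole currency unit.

Extra cost ≈ £1,994 per year

Annual demand D = 762 × 52 = 39,624.
EOQ = √(2DS/H) = √(2 × 39,624 × 67.1 / 2.98) ≈ 1335.82.
Cost at Q* = (D/Q*)S + (Q*/2)H = √(2DSH) ≈ £3,980.74.
Cost at Q = 3,500: (39,624/3,500)×67.1 + (3,500/2)×2.98 = £759.65 + £5,215.00 = £5,974.65.
Excess = £5,974.65 − £3,980.74 = £1,993.91.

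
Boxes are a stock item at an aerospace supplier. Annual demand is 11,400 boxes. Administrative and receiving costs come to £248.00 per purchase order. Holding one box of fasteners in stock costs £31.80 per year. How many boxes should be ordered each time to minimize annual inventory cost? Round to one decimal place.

EOQ = √(2DS / H) = √(2 × 11,400 × 248 / 31.8).
= √(5,654,400 / 31.8) = √177,811.3208 ≈ 421.677.

Q* ≈ 421.7 boxes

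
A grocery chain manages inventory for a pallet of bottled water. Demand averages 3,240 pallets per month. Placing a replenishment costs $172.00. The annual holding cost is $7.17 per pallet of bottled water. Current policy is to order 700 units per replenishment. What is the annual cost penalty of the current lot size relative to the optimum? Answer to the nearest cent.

Extra cost ≈ $2,270.18 per year

Annual demand D = 3,240 × 12 = 38,880.
EOQ = √(2DS/H) = √(2 × 38,880 × 172 / 7.17) ≈ 1365.79.
Cost at Q* = (D/Q*)S + (Q*/2)H = √(2DSH) ≈ $9,792.69.
Cost at Q = 700: (38,880/700)×172 + (700/2)×7.17 = $9,553.37 + $2,509.50 = $12,062.87.
Excess = $12,062.87 − $9,792.69 = $2,270.18.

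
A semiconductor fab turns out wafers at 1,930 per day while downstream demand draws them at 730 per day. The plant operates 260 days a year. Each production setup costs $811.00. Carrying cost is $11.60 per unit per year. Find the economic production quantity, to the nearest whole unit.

Annual demand D = 730 × 260 = 189,800.
Production build-up factor (1 − d/p) = 1 − 730/1,930 = 0.6218.
Q* = √(2DS / (H(1 − d/p))) = √(2 × 189,800 × 811 / (11.6 × 0.6218)).
= √(307,855,600 / 7.2124) ≈ 6533.299.

Q* ≈ 6,533 wafers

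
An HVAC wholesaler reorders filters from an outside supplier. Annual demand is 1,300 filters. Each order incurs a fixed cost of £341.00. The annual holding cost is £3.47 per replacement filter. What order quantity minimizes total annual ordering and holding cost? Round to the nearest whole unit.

EOQ = √(2DS / H) = √(2 × 1,300 × 341 / 3.47).
= √(886,600 / 3.47) = √255,504.3228 ≈ 505.474.

Q* ≈ 505 filters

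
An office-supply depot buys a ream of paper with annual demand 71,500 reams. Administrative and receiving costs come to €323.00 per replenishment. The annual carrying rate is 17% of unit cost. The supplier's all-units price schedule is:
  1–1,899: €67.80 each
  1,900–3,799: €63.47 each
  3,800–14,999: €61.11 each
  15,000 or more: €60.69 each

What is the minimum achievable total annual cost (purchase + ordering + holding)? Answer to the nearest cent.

Holding cost per unit per year at price C is H = 0.17·C.
Evaluate total cost at each tier's feasible EOQ or, if the EOQ is below the tier, at the tier's minimum quantity.
Tier 1 (€67.80): EOQ = 2001.8 exceeds tier's upper bound 1899, so this tier is dominated.
EOQ at €63.47 = 2069.0 (feasible in tier 2): TC = 71,500×€63.47 + (71,500/2069.0)×323 + (2069.0/2)×0.17×€63.47 = €4,560,429.31.
EOQ at €61.11 = 2108.6 < 3800, so use break Q=3800: TC = 71,500×€61.11 + (71,500/3800.0)×323 + (3800.0/2)×0.17×€61.11 = €4,395,181.03.
EOQ at €60.69 = 2115.9 < 15000, so use break Q=15000: TC = 71,500×€60.69 + (71,500/15000.0)×323 + (15000.0/2)×0.17×€60.69 = €4,418,254.38.
Lowest total cost among the candidates is at Q = 3800.0.

TC* ≈ €4,395,181.03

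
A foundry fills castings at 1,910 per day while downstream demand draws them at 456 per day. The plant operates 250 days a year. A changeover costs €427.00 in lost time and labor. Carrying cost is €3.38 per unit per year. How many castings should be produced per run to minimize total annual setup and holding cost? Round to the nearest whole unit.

Q* ≈ 6,151 castings

Annual demand D = 456 × 250 = 114,000.
Production build-up factor (1 − d/p) = 1 − 456/1,910 = 0.7613.
Q* = √(2DS / (H(1 − d/p))) = √(2 × 114,000 × 427 / (3.38 × 0.7613)).
= √(97,356,000 / 2.573) ≈ 6151.167.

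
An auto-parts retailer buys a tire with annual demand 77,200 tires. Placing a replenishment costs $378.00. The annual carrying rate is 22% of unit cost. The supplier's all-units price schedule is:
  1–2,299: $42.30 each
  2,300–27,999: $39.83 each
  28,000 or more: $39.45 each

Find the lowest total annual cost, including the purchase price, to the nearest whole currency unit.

TC* ≈ $3,097,490

Holding cost per unit per year at price C is H = 0.22·C.
For each price level, check whether its EOQ is feasible; otherwise the best quantity at that price is the breakpoint.
Tier 1 ($42.30): EOQ = 2504.3 exceeds tier's upper bound 2299, so this tier is dominated.
EOQ at $39.83 = 2580.8 (feasible in tier 2): TC = 77,200×$39.83 + (77,200/2580.8)×378 + (2580.8/2)×0.22×$39.83 = $3,097,490.45.
EOQ at $39.45 = 2593.2 < 28000, so use break Q=28000: TC = 77,200×$39.45 + (77,200/28000.0)×378 + (28000.0/2)×0.22×$39.45 = $3,168,088.20.
Lowest total cost among the candidates is at Q = 2580.8.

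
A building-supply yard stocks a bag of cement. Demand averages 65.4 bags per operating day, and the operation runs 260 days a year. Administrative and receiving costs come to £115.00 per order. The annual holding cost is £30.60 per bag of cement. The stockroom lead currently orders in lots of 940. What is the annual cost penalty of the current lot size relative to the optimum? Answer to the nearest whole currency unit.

Annual demand D = 65.4 × 260 = 17,004.
EOQ = √(2DS/H) = √(2 × 17,004 × 115 / 30.6) ≈ 357.50.
Cost at Q* = (D/Q*)S + (Q*/2)H = √(2DSH) ≈ £10,939.57.
Cost at Q = 940: (17,004/940)×115 + (940/2)×30.6 = £2,080.28 + £14,382.00 = £16,462.28.
Excess = £16,462.28 − £10,939.57 = £5,522.71.

Extra cost ≈ £5,523 per year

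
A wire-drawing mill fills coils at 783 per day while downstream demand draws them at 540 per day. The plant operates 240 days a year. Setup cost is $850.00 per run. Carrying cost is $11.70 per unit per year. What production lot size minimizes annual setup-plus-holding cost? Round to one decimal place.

Q* ≈ 7,789.5 coils

Annual demand D = 540 × 240 = 129,600.
Production build-up factor (1 − d/p) = 1 − 540/783 = 0.3103.
Q* = √(2DS / (H(1 − d/p))) = √(2 × 129,600 × 850 / (11.7 × 0.3103)).
= √(220,320,000 / 3.631) ≈ 7789.539.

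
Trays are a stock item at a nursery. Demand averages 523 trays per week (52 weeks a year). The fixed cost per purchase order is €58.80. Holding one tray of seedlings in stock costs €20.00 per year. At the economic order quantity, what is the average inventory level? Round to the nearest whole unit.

Average inventory ≈ 200 trays

Annual demand D = 523 × 52 = 27,196.
EOQ = √(2DS/H) = √(2 × 27,196 × 58.8 / 20) ≈ 399.89.
Average inventory = Q*/2 ≈ 399.89 / 2 = 199.945.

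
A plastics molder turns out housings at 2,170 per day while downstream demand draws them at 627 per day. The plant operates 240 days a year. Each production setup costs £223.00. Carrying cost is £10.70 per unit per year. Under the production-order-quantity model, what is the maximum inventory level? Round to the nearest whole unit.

Annual demand D = 627 × 240 = 150,480.
Production build-up factor (1 − d/p) = 1 − 627/2,170 = 0.7111.
Q* = √(2DS / (H(1 − d/p))) = √(2 × 150,480 × 223 / (10.7 × 0.7111)).
= √(67,114,080 / 7.6083) ≈ 2970.037.
Maximum inventory = Q*(1 − d/p) = 2970.037 × 0.7111 ≈ 2111.874.

I_max ≈ 2,112 housings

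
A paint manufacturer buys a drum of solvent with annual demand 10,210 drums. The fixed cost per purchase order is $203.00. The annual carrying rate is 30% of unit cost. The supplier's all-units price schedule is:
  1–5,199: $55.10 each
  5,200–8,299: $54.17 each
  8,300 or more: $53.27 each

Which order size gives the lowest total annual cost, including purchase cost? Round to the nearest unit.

Q* ≈ 501 drums

Holding cost per unit per year at price C is H = 0.30·C.
For each price level, check whether its EOQ is feasible; otherwise the best quantity at that price is the breakpoint.
EOQ at $55.10 = 500.8 (feasible in tier 1): TC = 10,210×$55.10 + (10,210/500.8)×203 + (500.8/2)×0.30×$55.10 = $570,848.75.
EOQ at $54.17 = 505.1 < 5200, so use break Q=5200: TC = 10,210×$54.17 + (10,210/5200.0)×203 + (5200.0/2)×0.30×$54.17 = $595,726.88.
EOQ at $53.27 = 509.3 < 8300, so use break Q=8300: TC = 10,210×$53.27 + (10,210/8300.0)×203 + (8300.0/2)×0.30×$53.27 = $610,457.56.
Lowest total cost is $570,848.75 at Q = 500.8.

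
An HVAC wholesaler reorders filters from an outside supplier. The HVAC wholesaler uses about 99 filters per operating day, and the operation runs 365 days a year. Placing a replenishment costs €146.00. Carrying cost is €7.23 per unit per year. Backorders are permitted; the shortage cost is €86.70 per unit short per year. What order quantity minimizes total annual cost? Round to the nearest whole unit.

Q* ≈ 1,257 filters

Annual demand D = 99 × 365 = 36,135.
With planned backorders, Q* = √(2DS/H) · √((H+B)/B).
√(2DS/H) = √(2 × 36,135 × 146 / 7.23) = 1208.054.
√((H+B)/B) = √((7.23+86.7)/86.7) = 1.0409.
Q* ≈ 1257.416.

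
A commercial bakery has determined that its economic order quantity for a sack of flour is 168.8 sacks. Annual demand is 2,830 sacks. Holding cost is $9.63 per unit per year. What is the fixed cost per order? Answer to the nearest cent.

Squaring Q* = √(2DS/H) gives Q*² = 2DS/H.
From Q* = √(2DS/H): S = Q*²H / (2D) = 168.8² × 9.63 / (2 × 2,830) = 48.4791.

S ≈ $48.48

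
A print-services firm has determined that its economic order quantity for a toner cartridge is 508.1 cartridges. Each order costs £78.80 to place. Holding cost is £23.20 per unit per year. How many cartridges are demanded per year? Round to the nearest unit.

The basic EOQ model gives Q* = √(2DS/H); rearrange for the unknown.
From Q* = √(2DS/H): D = Q*²H / (2S) = 508.1² × 23.2 / (2 × 78.8) = 38004.075.

D ≈ 38,004 cartridges per year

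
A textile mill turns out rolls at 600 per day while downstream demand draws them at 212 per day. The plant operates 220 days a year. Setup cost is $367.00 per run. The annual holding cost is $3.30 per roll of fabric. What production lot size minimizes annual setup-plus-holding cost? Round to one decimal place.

Q* ≈ 4,005.3 rolls

Annual demand D = 212 × 220 = 46,640.
Production build-up factor (1 − d/p) = 1 − 212/600 = 0.6467.
Q* = √(2DS / (H(1 − d/p))) = √(2 × 46,640 × 367 / (3.3 × 0.6467)).
= √(34,233,760 / 2.134) ≈ 4005.254.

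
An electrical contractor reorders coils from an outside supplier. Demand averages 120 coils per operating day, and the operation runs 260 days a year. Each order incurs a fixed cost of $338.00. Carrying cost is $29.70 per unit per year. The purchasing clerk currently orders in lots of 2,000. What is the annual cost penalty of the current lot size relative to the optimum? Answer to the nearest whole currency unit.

Extra cost ≈ $9,945 per year

Annual demand D = 120 × 260 = 31,200.
EOQ = √(2DS/H) = √(2 × 31,200 × 338 / 29.7) ≈ 842.70.
Cost at Q* = (D/Q*)S + (Q*/2)H = √(2DSH) ≈ $25,028.16.
Cost at Q = 2,000: (31,200/2,000)×338 + (2,000/2)×29.7 = $5,272.80 + $29,700.00 = $34,972.80.
Excess = $34,972.80 − $25,028.16 = $9,944.64.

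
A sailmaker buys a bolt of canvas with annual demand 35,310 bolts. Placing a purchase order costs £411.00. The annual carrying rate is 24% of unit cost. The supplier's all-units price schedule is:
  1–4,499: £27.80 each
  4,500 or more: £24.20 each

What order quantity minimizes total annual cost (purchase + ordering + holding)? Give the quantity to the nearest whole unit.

Holding cost per unit per year at price C is H = 0.24·C.
Evaluate total cost at each tier's feasible EOQ or, if the EOQ is below the tier, at the tier's minimum quantity.
EOQ at £27.80 = 2085.7 (feasible in tier 1): TC = 35,310×£27.80 + (35,310/2085.7)×411 + (2085.7/2)×0.24×£27.80 = £995,533.95.
EOQ at £24.20 = 2235.5 < 4500, so use break Q=4500: TC = 35,310×£24.20 + (35,310/4500.0)×411 + (4500.0/2)×0.24×£24.20 = £870,794.98.
Lowest total cost is £870,794.98 at Q = 4500.0.

Q* ≈ 4,500 bolts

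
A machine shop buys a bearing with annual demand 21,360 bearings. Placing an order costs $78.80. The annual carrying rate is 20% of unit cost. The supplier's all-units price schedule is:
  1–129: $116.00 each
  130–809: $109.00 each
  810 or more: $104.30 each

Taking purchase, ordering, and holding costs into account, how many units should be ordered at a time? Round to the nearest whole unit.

Holding cost per unit per year at price C is H = 0.20·C.
For each price level, check whether its EOQ is feasible; otherwise the best quantity at that price is the breakpoint.
Tier 1 ($116.00): EOQ = 380.9 exceeds tier's upper bound 129, so this tier is dominated.
EOQ at $109.00 = 393.0 (feasible in tier 2): TC = 21,360×$109.00 + (21,360/393.0)×78.8 + (393.0/2)×0.20×$109.00 = $2,336,806.57.
EOQ at $104.30 = 401.7 < 810, so use break Q=810: TC = 21,360×$104.30 + (21,360/810.0)×78.8 + (810.0/2)×0.20×$104.30 = $2,238,374.29.
Lowest total cost is $2,238,374.29 at Q = 810.0.

Q* ≈ 810 bearings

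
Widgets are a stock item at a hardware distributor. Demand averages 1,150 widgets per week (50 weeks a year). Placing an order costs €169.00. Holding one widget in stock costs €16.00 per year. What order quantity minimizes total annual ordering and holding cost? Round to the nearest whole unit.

Annual demand D = 1,150 × 50 = 57,500.
EOQ = √(2DS / H) = √(2 × 57,500 × 169 / 16).
= √(19,435,000 / 16) = √1,214,687.5 ≈ 1102.129.

Q* ≈ 1,102 widgets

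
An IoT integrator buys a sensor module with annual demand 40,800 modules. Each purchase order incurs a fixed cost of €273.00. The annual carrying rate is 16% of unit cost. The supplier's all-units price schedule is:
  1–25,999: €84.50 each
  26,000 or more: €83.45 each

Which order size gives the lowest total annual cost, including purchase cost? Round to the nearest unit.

Q* ≈ 1,284 modules

Holding cost per unit per year at price C is H = 0.16·C.
For each price level, check whether its EOQ is feasible; otherwise the best quantity at that price is the breakpoint.
EOQ at €84.50 = 1283.6 (feasible in tier 1): TC = 40,800×€84.50 + (40,800/1283.6)×273 + (1283.6/2)×0.16×€84.50 = €3,464,954.61.
EOQ at €83.45 = 1291.7 < 26000, so use break Q=26000: TC = 40,800×€83.45 + (40,800/26000.0)×273 + (26000.0/2)×0.16×€83.45 = €3,578,764.40.
Lowest total cost is €3,464,954.61 at Q = 1283.6.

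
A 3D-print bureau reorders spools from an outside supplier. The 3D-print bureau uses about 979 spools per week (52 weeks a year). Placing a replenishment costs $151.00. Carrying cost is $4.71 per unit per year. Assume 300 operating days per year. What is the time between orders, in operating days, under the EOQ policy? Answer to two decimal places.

Annual demand D = 979 × 52 = 50,908.
The optimal lot size = √(2DS/H) = √(2 × 50,908 × 151 / 4.71) ≈ 1806.70.
Cycle time = Q*/D × 300 = 1806.70 / 50,908 × 300 ≈ 10.647 days.

T ≈ 10.65 days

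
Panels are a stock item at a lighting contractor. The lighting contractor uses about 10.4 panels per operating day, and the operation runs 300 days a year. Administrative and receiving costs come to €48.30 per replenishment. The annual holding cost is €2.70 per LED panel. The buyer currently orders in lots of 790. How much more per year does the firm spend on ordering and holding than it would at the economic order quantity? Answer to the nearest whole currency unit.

Extra cost ≈ €355 per year

Annual demand D = 10.4 × 300 = 3,120.
EOQ = √(2DS/H) = √(2 × 3,120 × 48.3 / 2.7) ≈ 334.11.
Cost at Q* = (D/Q*)S + (Q*/2)H = √(2DSH) ≈ €902.09.
Cost at Q = 790: (3,120/790)×48.3 + (790/2)×2.7 = €190.75 + €1,066.50 = €1,257.25.
Excess = €1,257.25 − €902.09 = €355.17.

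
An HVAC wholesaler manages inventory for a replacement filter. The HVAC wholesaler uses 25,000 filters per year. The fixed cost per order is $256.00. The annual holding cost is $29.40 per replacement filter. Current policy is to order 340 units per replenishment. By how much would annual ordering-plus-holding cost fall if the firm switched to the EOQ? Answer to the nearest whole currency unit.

Extra cost ≈ $4,423 per year

EOQ = √(2DS/H) = √(2 × 25,000 × 256 / 29.4) ≈ 659.83.
Cost at Q* = (D/Q*)S + (Q*/2)H = √(2DSH) ≈ $19,398.97.
Cost at Q = 340: (25,000/340)×256 + (340/2)×29.4 = $18,823.53 + $4,998.00 = $23,821.53.
Excess = $23,821.53 − $19,398.97 = $4,422.56.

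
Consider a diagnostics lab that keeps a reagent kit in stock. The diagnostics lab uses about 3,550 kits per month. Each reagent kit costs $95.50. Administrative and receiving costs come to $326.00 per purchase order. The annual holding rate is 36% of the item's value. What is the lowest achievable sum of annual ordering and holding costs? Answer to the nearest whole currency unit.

TC* ≈ $30,902

Annual demand D = 3,550 × 12 = 42,600.
Holding cost H = 0.36 × $95.50 = $34.3800 per unit per year.
The optimal lot size = √(2DS/H) = √(2 × 42,600 × 326 / 34.38) ≈ 898.83.
At the optimum the two cost components are equal, so total cost = 2·(Q*/2)H = Q*·H.
Minimum total = √(2DSH) = √(2 × 42,600 × 326 × 34.38) ≈ 30901.640.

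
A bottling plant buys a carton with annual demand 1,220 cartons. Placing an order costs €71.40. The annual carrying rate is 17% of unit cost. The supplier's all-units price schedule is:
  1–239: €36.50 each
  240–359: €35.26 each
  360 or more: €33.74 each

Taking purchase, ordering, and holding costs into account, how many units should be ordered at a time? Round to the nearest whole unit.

Q* ≈ 360 cartons

Holding cost per unit per year at price C is H = 0.17·C.
Evaluate total cost at each tier's feasible EOQ or, if the EOQ is below the tier, at the tier's minimum quantity.
EOQ at €36.50 = 167.6 (feasible in tier 1): TC = 1,220×€36.50 + (1,220/167.6)×71.4 + (167.6/2)×0.17×€36.50 = €45,569.72.
EOQ at €35.26 = 170.5 < 240, so use break Q=240: TC = 1,220×€35.26 + (1,220/240.0)×71.4 + (240.0/2)×0.17×€35.26 = €44,099.45.
EOQ at €33.74 = 174.3 < 360, so use break Q=360: TC = 1,220×€33.74 + (1,220/360.0)×71.4 + (360.0/2)×0.17×€33.74 = €42,437.21.
Lowest total cost is €42,437.21 at Q = 360.0.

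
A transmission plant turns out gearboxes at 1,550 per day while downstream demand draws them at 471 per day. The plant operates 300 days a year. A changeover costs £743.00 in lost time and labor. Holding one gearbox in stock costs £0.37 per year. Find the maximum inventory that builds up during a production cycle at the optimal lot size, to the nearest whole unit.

I_max ≈ 19,876 gearboxes

Annual demand D = 471 × 300 = 141,300.
Production build-up factor (1 − d/p) = 1 − 471/1,550 = 0.6961.
Q* = √(2DS / (H(1 − d/p))) = √(2 × 141,300 × 743 / (0.37 × 0.6961)).
= √(209,971,800 / 0.2576) ≈ 28551.883.
Maximum inventory = Q*(1 − d/p) = 28551.883 × 0.6961 ≈ 19875.794.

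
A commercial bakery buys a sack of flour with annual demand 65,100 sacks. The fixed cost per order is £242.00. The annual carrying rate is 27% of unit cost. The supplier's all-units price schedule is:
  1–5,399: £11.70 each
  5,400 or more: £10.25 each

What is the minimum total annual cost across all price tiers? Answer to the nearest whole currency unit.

Holding cost per unit per year at price C is H = 0.27·C.
For each price level, check whether its EOQ is feasible; otherwise the best quantity at that price is the breakpoint.
EOQ at £11.70 = 3158.2 (feasible in tier 1): TC = 65,100×£11.70 + (65,100/3158.2)×242 + (3158.2/2)×0.27×£11.70 = £771,646.72.
EOQ at £10.25 = 3374.2 < 5400, so use break Q=5400: TC = 65,100×£10.25 + (65,100/5400.0)×242 + (5400.0/2)×0.27×£10.25 = £677,664.69.
Lowest total cost among the candidates is at Q = 5400.0.

TC* ≈ £677,665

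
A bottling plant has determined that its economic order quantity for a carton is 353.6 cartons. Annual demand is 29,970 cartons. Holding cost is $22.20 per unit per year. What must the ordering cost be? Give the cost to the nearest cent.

Squaring Q* = √(2DS/H) gives Q*² = 2DS/H.
From Q* = √(2DS/H): S = Q*²H / (2D) = 353.6² × 22.2 / (2 × 29,970) = 46.3085.

S ≈ $46.31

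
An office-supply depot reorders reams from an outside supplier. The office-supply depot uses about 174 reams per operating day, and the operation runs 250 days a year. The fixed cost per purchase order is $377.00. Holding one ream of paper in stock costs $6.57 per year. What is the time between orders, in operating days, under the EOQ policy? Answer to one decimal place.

T ≈ 12.8 days

Annual demand D = 174 × 250 = 43,500.
EOQ = √(2DS/H) = √(2 × 43,500 × 377 / 6.57) ≈ 2234.33.
Cycle time = Q*/D × 250 = 2234.33 / 43,500 × 250 ≈ 12.841 days.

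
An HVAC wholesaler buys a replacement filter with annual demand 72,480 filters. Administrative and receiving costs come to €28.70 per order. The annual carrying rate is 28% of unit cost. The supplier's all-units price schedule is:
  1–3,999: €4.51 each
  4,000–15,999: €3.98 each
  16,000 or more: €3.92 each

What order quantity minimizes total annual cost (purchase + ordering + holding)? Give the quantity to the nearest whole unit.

Holding cost per unit per year at price C is H = 0.28·C.
For each price level, check whether its EOQ is feasible; otherwise the best quantity at that price is the breakpoint.
EOQ at €4.51 = 1815.1 (feasible in tier 1): TC = 72,480×€4.51 + (72,480/1815.1)×28.7 + (1815.1/2)×0.28×€4.51 = €329,176.89.
EOQ at €3.98 = 1932.2 < 4000, so use break Q=4000: TC = 72,480×€3.98 + (72,480/4000.0)×28.7 + (4000.0/2)×0.28×€3.98 = €291,219.24.
EOQ at €3.92 = 1946.9 < 16000, so use break Q=16000: TC = 72,480×€3.92 + (72,480/16000.0)×28.7 + (16000.0/2)×0.28×€3.92 = €293,032.41.
Lowest total cost is €291,219.24 at Q = 4000.0.

Q* ≈ 4,000 filters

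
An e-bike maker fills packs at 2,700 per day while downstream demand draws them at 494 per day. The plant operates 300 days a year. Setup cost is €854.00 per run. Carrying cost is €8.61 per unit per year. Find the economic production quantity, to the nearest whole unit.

Q* ≈ 5,999 packs

Annual demand D = 494 × 300 = 148,200.
Production build-up factor (1 − d/p) = 1 − 494/2,700 = 0.8170.
Q* = √(2DS / (H(1 − d/p))) = √(2 × 148,200 × 854 / (8.61 × 0.8170)).
= √(253,125,600 / 7.0347) ≈ 5998.540.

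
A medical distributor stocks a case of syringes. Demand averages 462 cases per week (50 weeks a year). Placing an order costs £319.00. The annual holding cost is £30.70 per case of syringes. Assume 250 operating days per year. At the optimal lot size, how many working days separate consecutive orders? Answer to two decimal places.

T ≈ 7.50 days

Annual demand D = 462 × 50 = 23,100.
Q* = √(2DS/H) = √(2 × 23,100 × 319 / 30.7) ≈ 692.86.
Cycle time = Q*/D × 250 = 692.86 / 23,100 × 250 ≈ 7.499 days.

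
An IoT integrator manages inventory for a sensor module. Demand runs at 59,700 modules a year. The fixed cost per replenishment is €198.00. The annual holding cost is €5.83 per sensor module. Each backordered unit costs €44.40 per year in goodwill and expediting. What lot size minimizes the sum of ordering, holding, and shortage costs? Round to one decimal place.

With planned backorders, Q* = √(2DS/H) · √((H+B)/B).
√(2DS/H) = √(2 × 59,700 × 198 / 5.83) = 2013.726.
√((H+B)/B) = √((5.83+44.4)/44.4) = 1.0636.
Q* ≈ 2141.858.

Q* ≈ 2,141.9 modules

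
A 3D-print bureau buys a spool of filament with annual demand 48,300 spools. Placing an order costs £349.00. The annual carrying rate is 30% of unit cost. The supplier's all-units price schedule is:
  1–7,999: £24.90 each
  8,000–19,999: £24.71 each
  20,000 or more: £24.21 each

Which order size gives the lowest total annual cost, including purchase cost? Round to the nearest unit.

Holding cost per unit per year at price C is H = 0.30·C.
For each price level, check whether its EOQ is feasible; otherwise the best quantity at that price is the breakpoint.
EOQ at £24.90 = 2124.4 (feasible in tier 1): TC = 48,300×£24.90 + (48,300/2124.4)×349 + (2124.4/2)×0.30×£24.90 = £1,218,539.44.
EOQ at £24.71 = 2132.6 < 8000, so use break Q=8000: TC = 48,300×£24.71 + (48,300/8000.0)×349 + (8000.0/2)×0.30×£24.71 = £1,225,252.09.
EOQ at £24.21 = 2154.5 < 20000, so use break Q=20000: TC = 48,300×£24.21 + (48,300/20000.0)×349 + (20000.0/2)×0.30×£24.21 = £1,242,815.83.
Lowest total cost is £1,218,539.44 at Q = 2124.4.

Q* ≈ 2,124 spools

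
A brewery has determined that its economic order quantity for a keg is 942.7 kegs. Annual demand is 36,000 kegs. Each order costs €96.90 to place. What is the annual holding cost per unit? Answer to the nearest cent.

H ≈ €7.85

Squaring Q* = √(2DS/H) gives Q*² = 2DS/H.
From Q* = √(2DS/H): H = 2DS / Q*² = 2 × 36,000 × 96.9 / 942.7² = 7.8507.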